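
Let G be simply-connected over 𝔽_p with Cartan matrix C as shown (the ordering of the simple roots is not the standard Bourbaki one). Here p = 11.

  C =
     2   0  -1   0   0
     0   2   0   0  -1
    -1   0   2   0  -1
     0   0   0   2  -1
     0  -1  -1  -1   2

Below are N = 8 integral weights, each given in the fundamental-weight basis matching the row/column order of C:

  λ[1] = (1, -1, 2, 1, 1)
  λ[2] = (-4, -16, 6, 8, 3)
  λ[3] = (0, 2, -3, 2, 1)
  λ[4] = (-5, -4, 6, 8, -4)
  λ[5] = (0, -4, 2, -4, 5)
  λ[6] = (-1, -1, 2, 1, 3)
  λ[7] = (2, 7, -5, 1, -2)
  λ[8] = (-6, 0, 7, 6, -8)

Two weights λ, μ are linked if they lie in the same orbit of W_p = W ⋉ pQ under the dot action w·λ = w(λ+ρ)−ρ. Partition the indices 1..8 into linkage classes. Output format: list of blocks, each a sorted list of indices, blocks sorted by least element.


Root system D_5: the 5×5 matrix C matches after relabeling.

Each λ_j+ρ reduced to Ā_11; 5-tuples below use C's row order:

  [1] (2, 0, 0, 2, 2) · [2] (2, 0, 0, 2, 2) · [3] (1, 3, 1, 3, 0) · [4] (1, 3, 1, 3, 0) · [5] (1, 3, 1, 3, 0) · [6] (2, 0, 0, 2, 2) · [7] (1, 3, 1, 3, 0) · [8] (1, 3, 1, 3, 0)

Partition of {1..8} into 2 W_11-dot-orbits:

[[1, 2, 6], [3, 4, 5, 7, 8]]


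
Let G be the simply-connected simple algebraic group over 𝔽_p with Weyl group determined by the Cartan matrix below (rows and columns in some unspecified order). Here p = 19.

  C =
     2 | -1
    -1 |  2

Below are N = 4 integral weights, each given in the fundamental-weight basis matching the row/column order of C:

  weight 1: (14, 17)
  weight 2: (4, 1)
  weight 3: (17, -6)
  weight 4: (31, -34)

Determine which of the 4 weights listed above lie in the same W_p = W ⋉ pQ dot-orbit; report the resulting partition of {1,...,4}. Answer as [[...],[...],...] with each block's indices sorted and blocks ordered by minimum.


Root system A_2: the 2×2 matrix C matches after relabeling.

λ_j+ρ reflected into Ā_19 (⟨·,θ^∨⟩≤19); 2-tuples as given:

  1: (1, 4) · 2: (5, 2) · 3: (13, 5) · 4: (13, 5)

Partition of {1..4} into 3 W_19-dot-orbits:

[[1], [2], [3, 4]]


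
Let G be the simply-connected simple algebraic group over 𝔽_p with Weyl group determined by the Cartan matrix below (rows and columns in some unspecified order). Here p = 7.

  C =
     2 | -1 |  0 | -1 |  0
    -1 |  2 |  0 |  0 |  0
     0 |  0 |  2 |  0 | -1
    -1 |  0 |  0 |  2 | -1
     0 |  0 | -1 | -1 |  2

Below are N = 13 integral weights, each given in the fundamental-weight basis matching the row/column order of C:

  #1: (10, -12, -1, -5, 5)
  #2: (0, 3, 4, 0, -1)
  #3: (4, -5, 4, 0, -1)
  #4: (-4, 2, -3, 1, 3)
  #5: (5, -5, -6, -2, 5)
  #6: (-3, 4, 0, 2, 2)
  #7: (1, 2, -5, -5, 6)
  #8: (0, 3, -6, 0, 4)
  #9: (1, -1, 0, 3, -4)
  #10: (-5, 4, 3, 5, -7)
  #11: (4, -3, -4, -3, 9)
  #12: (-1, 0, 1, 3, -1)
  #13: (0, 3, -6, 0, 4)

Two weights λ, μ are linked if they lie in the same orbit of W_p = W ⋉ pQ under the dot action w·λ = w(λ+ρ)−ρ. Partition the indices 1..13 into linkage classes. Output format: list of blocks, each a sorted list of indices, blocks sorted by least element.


Dynkin diagram of C (from the 8 off-diagonal −1 entries): A_5.

Folding the 13 weights λ_j+ρ into Ā_7 (reps in the given 5-coord order):

  λ_1+ρ ↦ (0, 1, 2, 4, 0)
  λ_2+ρ ↦ (1, 0, 1, 1, 0)
  λ_3+ρ ↦ (1, 0, 1, 1, 0)
  λ_4+ρ ↦ (2, 0, 2, 1, 1)
  λ_5+ρ ↦ (1, 0, 1, 1, 0)
  λ_6+ρ ↦ (2, 0, 2, 1, 1)
  λ_7+ρ ↦ (2, 0, 2, 1, 1)
  λ_8+ρ ↦ (1, 0, 1, 1, 0)
  λ_9+ρ ↦ (2, 0, 2, 1, 1)
  λ_10+ρ ↦ (0, 1, 2, 4, 0)
  λ_11+ρ ↦ (2, 0, 2, 1, 1)
  λ_12+ρ ↦ (0, 1, 2, 4, 0)
  λ_13+ρ ↦ (1, 0, 1, 1, 0)

3 distinct reps among the 13 weights ⇒ 3 W_7-linkage classes:

[[1, 10, 12], [2, 3, 5, 8, 13], [4, 6, 7, 9, 11]]


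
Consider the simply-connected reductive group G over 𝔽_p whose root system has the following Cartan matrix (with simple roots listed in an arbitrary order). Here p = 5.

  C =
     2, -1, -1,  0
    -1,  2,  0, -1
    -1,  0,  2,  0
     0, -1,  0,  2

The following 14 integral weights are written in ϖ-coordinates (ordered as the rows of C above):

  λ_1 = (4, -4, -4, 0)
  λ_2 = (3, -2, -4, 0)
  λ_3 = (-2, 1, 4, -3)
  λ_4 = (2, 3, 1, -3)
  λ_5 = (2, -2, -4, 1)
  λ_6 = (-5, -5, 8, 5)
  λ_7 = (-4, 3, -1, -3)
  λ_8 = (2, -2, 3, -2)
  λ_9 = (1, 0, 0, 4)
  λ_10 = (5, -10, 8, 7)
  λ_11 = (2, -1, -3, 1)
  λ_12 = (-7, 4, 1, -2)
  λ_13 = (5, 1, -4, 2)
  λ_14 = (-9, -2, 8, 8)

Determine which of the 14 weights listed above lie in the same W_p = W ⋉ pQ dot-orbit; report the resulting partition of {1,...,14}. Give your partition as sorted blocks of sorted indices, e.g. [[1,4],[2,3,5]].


Dynkin diagram of C (from the 6 off-diagonal −1 entries): A_4.

Ā_5 reps of the 14 weights (A_4, coords as presented):

  1: (1, 0, 2, 2)
  2: (0, 1, 3, 0)
  3: (0, 1, 3, 0)
  4: (1, 0, 2, 2)
  5: (1, 0, 2, 1)
  6: (1, 0, 2, 1)
  7: (1, 0, 2, 1)
  8: (1, 0, 2, 1)
  9: (1, 0, 2, 1)
  10: (0, 1, 3, 0)
  11: (1, 0, 2, 2)
  12: (0, 1, 3, 0)
  13: (1, 0, 2, 2)
  14: (0, 1, 3, 0)

Grouping the 14 weights by Ā_5-representative: 3 linkage classes.

[[1, 4, 11, 13], [2, 3, 10, 12, 14], [5, 6, 7, 8, 9]]


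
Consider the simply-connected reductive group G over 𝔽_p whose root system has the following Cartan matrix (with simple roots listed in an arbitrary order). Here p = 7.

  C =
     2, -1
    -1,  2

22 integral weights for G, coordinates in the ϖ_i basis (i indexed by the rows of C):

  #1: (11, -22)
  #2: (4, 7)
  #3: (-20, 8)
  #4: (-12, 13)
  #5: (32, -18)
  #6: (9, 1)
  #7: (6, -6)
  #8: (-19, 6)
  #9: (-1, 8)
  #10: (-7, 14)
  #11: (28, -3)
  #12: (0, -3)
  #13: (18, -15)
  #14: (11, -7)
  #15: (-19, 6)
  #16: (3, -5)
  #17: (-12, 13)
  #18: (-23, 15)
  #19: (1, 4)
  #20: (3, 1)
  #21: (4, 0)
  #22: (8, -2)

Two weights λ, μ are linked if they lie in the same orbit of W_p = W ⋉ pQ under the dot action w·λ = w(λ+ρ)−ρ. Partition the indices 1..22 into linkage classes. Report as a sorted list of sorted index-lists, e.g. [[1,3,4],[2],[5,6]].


Type A_2, rank 2, |W|=6; reorder rows/cols to standard.

Alcove-folded reps (p=7, 22 weights, presented ϖ-order):

  λ_1 → (2, 5);  λ_2 → (1, 1);  λ_3 → (2, 3);  λ_4 → (0, 4);  λ_5 → (2, 3);  λ_6 → (2, 3);  λ_7 → (2, 5);  λ_8 → (0, 4);  λ_9 → (2, 5);  λ_10 → (1, 1);  λ_11 → (5, 1);  λ_12 → (1, 1);  λ_13 → (2, 5);  λ_14 → (1, 1);  λ_15 → (0, 4);  λ_16 → (0, 4);  λ_17 → (0, 4);  λ_18 → (5, 1);  λ_19 → (2, 5);  λ_20 → (4, 2);  λ_21 → (5, 1);  λ_22 → (5, 1)

Linkage partition of the 22 weights (6 classes, p=7):

[[1, 7, 9, 13, 19], [2, 10, 12, 14], [3, 5, 6], [4, 8, 15, 16, 17], [11, 18, 21, 22], [20]]


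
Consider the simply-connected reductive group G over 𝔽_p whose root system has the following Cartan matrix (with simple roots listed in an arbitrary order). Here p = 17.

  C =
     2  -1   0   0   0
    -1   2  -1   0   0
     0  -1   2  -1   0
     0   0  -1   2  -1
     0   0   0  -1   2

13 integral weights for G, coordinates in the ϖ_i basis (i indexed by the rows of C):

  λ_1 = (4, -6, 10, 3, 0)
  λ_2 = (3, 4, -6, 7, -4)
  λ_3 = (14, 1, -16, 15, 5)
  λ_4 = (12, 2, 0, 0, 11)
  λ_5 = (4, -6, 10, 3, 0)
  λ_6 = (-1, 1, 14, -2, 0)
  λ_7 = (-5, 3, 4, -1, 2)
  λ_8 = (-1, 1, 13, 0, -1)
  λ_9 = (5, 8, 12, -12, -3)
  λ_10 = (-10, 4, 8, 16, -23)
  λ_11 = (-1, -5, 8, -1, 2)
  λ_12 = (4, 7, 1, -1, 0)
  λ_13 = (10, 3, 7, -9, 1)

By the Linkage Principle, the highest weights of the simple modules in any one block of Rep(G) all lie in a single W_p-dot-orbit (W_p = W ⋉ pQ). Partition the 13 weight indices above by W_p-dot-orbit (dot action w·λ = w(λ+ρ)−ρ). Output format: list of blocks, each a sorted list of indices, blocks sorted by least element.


Dynkin diagram of C (from the 8 off-diagonal −1 entries): A_5.

W_17-reps of the 13 weights in Ā_17 (same 5-coord order as C):

  [1] (0, 5, 6, 4, 1) · [2] (4, 0, 5, 0, 3) · [3] (5, 8, 2, 0, 1) · [4] (0, 3, 1, 0, 1) · [5] (0, 5, 6, 4, 1) · [6] (0, 2, 14, 1, 0) · [7] (4, 0, 5, 0, 3) · [8] (0, 2, 14, 1, 0) · [9] (5, 4, 0, 2, 0) · [10] (4, 0, 5, 0, 3) · [11] (4, 0, 5, 0, 3) · [12] (5, 8, 2, 0, 1) · [13] (5, 4, 0, 2, 0)

Linkage partition of the 13 weights (6 classes, p=17):

[[1, 5], [2, 7, 10, 11], [3, 12], [4], [6, 8], [9, 13]]


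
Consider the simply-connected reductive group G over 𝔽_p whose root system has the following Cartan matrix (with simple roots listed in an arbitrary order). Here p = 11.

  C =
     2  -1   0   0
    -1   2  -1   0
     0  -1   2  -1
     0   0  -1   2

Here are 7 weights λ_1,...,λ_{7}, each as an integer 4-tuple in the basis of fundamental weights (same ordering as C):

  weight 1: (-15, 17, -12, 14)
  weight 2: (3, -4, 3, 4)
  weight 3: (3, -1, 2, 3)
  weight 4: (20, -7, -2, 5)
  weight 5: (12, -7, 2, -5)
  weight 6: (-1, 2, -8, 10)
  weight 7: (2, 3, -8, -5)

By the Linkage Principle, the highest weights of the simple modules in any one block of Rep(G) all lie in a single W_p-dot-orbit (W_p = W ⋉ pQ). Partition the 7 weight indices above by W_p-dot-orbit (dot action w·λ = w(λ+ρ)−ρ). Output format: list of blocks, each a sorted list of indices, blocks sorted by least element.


Dynkin diagram of C (from the 6 off-diagonal −1 entries): A_4.

Each λ_j+ρ reduced to Ā_11; 4-tuples below use C's row order:

  1: (4, 0, 3, 4)
  2: (1, 3, 1, 5)
  3: (4, 0, 3, 4)
  4: (1, 3, 1, 5)
  5: (4, 1, 3, 1)
  6: (4, 0, 3, 4)
  7: (4, 0, 3, 4)

The 7 indices split into 3 linkage classes (same alcove rep ⇔ same W_11-dot-orbit):

[[1, 3, 6, 7], [2, 4], [5]]


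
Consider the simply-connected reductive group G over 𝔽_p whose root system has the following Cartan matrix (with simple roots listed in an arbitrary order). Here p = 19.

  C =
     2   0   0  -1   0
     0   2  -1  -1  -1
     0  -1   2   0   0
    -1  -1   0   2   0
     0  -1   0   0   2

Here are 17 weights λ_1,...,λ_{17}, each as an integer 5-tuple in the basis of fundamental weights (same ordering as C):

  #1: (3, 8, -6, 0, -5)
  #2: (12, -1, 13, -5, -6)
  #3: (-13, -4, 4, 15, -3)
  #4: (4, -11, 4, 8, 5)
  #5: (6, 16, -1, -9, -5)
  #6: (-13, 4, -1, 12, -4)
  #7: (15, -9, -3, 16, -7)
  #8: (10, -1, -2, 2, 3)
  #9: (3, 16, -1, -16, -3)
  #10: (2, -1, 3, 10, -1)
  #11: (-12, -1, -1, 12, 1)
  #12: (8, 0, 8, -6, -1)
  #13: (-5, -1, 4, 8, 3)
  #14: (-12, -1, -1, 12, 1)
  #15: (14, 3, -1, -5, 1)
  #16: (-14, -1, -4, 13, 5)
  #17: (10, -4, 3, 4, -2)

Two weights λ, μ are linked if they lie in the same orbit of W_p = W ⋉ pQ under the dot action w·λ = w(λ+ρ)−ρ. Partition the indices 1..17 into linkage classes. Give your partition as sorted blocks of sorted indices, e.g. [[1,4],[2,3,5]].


Type D_5, rank 5, |W|=1920; reorder rows/cols to standard.

λ_j+ρ reflected into Ā_19 (⟨·,θ^∨⟩≤19); 5-tuples as given:

  1: (4, 0, 5, 1, 4)
  2: (4, 0, 5, 1, 4)
  3: (11, 1, 0, 1, 3)
  4: (4, 0, 5, 1, 4)
  5: (2, 2, 0, 1, 4)
  6: (11, 1, 0, 1, 3)
  7: (2, 2, 0, 1, 4)
  8: (11, 1, 0, 1, 3)
  9: (11, 0, 0, 2, 2)
  10: (3, 0, 4, 1, 0)
  11: (11, 0, 0, 2, 2)
  12: (4, 0, 5, 1, 4)
  13: (4, 0, 5, 1, 4)
  14: (11, 0, 0, 2, 2)
  15: (11, 0, 0, 2, 2)
  16: (11, 1, 0, 1, 3)
  17: (11, 1, 0, 1, 3)

Grouping the 17 weights by Ā_19-representative: 5 linkage classes.

[[1, 2, 4, 12, 13], [3, 6, 8, 16, 17], [5, 7], [9, 11, 14, 15], [10]]


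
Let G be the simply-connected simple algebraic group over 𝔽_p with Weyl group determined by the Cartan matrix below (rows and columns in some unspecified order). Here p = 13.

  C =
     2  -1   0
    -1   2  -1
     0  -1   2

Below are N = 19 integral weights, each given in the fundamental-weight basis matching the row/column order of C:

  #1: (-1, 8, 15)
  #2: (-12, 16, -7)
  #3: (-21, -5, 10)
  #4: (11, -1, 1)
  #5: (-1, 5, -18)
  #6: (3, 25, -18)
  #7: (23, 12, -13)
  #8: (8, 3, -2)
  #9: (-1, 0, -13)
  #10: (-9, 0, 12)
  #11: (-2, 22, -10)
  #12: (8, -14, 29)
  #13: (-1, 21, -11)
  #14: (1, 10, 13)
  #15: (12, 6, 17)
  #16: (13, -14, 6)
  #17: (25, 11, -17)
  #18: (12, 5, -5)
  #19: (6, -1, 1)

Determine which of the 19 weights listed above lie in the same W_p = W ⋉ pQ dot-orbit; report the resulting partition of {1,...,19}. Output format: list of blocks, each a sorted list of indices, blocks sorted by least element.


A_3 Cartan matrix, 3 simple roots permuted; ρ=(1,1,1).

Alcove-folded reps (p=13, 19 weights, presented ϖ-order):

    λ_1 → (9, 3, 1)
    λ_2 → (7, 0, 2)
    λ_3 → (7, 0, 2)
    λ_4 → (11, 0, 1)
    λ_5 → (7, 0, 2)
    λ_6 → (9, 0, 4)
    λ_7 → (11, 0, 1)
    λ_8 → (9, 3, 1)
    λ_9 → (11, 0, 1)
    λ_10 → (0, 7, 5)
    λ_11 → (9, 3, 1)
    λ_12 → (9, 0, 4)
    λ_13 → (9, 3, 1)
    λ_14 → (11, 0, 1)
    λ_15 → (0, 7, 5)
    λ_16 → (0, 7, 5)
    λ_17 → (9, 3, 1)
    λ_18 → (7, 0, 2)
    λ_19 → (7, 0, 2)

Partition of {1..19} into 5 W_13-dot-orbits:

[[1, 8, 11, 13, 17], [2, 3, 5, 18, 19], [4, 7, 9, 14], [6, 12], [10, 15, 16]]


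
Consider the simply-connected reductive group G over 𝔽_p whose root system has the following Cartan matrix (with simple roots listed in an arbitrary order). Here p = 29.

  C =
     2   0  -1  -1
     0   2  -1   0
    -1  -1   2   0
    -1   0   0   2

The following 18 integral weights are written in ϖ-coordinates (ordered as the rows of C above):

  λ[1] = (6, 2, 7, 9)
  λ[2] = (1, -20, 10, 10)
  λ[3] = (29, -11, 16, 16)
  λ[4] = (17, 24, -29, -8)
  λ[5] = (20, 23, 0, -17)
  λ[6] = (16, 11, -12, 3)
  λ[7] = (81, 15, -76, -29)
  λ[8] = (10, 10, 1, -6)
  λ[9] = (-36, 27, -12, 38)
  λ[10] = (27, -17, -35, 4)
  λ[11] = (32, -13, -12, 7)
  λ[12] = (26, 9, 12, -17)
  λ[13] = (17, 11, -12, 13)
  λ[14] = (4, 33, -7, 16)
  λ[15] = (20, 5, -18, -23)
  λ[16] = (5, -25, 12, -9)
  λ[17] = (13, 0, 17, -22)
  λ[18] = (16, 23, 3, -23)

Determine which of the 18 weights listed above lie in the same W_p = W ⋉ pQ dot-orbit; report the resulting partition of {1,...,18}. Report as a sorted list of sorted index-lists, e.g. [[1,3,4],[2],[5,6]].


Dynkin diagram of C (from the 6 off-diagonal −1 entries): A_4.

Folding the 18 weights λ_j+ρ into Ā_29 (reps in the given 4-coord order):

  λ_1+ρ ↦ (7, 3, 8, 10) · λ_2+ρ ↦ (6, 11, 2, 5) · λ_3+ρ ↦ (6, 1, 11, 4) · λ_4+ρ ↦ (7, 3, 8, 10) · λ_5+ρ ↦ (4, 7, 1, 1) · λ_6+ρ ↦ (6, 1, 11, 4) · λ_7+ρ ↦ (4, 7, 1, 1) · λ_8+ρ ↦ (6, 11, 2, 5) · λ_9+ρ ↦ (6, 1, 11, 4) · λ_10+ρ ↦ (4, 7, 1, 1) · λ_11+ρ ↦ (6, 1, 11, 4) · λ_12+ρ ↦ (6, 11, 2, 5) · λ_13+ρ ↦ (7, 3, 8, 10) · λ_14+ρ ↦ (4, 7, 1, 1) · λ_15+ρ ↦ (6, 1, 11, 4) · λ_16+ρ ↦ (6, 11, 2, 5) · λ_17+ρ ↦ (7, 3, 8, 10) · λ_18+ρ ↦ (4, 7, 1, 1)

Grouping the 18 weights by Ā_29-representative: 4 linkage classes.

[[1, 4, 13, 17], [2, 8, 12, 16], [3, 6, 9, 11, 15], [5, 7, 10, 14, 18]]


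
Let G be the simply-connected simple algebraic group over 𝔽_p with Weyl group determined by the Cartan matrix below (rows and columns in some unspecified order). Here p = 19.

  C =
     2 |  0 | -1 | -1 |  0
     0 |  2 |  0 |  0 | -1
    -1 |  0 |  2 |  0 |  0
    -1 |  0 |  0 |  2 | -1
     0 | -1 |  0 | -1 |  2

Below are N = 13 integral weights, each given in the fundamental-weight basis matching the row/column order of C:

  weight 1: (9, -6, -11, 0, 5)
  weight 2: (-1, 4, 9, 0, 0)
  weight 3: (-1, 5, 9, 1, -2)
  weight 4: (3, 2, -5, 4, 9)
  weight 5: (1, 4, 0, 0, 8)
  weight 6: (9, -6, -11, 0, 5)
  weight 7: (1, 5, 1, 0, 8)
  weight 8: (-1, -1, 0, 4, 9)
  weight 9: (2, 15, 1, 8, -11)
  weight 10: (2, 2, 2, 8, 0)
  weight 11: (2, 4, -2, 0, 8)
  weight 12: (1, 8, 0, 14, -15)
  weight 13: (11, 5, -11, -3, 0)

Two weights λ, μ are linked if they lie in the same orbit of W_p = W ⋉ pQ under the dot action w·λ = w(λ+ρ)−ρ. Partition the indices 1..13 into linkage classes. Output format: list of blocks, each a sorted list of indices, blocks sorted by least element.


C ↔ A_5 under row/col permutation; |W(A_5)| = 720.

λ_j+ρ reflected into Ā_19 (⟨·,θ^∨⟩≤19); 5-tuples as given:

    1: (0, 5, 10, 1, 1)
    2: (0, 5, 10, 1, 1)
    3: (0, 5, 10, 1, 1)
    4: (0, 0, 1, 5, 10)
    5: (2, 5, 1, 1, 9)
    6: (0, 5, 10, 1, 1)
    7: (2, 5, 1, 1, 9)
    8: (0, 0, 1, 5, 10)
    9: (2, 5, 1, 1, 9)
    10: (3, 3, 3, 9, 1)
    11: (2, 5, 1, 1, 9)
    12: (2, 5, 1, 1, 9)
    13: (0, 5, 10, 1, 1)

Grouping the 13 weights by Ā_19-representative: 4 linkage classes.

[[1, 2, 3, 6, 13], [4, 8], [5, 7, 9, 11, 12], [10]]


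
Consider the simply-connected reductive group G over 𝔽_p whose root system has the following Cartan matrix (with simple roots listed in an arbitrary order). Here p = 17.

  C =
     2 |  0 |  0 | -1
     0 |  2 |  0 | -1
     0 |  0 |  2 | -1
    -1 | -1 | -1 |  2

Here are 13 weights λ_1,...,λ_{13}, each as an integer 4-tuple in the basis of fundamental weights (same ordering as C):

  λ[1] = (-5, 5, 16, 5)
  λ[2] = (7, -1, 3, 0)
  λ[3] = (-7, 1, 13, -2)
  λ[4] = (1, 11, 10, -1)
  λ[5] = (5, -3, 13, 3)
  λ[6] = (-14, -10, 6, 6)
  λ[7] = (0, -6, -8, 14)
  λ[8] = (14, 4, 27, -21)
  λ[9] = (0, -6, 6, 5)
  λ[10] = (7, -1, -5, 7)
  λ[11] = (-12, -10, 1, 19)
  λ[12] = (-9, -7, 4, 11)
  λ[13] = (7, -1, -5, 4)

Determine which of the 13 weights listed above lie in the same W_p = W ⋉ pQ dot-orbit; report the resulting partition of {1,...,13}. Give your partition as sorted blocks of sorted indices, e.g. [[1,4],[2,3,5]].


C ↔ D_4 under row/col permutation; |W(D_4)| = 192.

λ_j+ρ reflected into Ā_17 (⟨·,θ^∨⟩≤17); 4-tuples as given:

  1: (6, 4, 3, 2);  2: (8, 0, 4, 1);  3: (1, 5, 7, 1);  4: (6, 4, 3, 2);  5: (1, 5, 7, 1);  6: (1, 5, 7, 1);  7: (1, 5, 7, 1);  8: (6, 4, 3, 2);  9: (1, 5, 7, 1);  10: (8, 0, 4, 1);  11: (6, 4, 3, 2);  12: (6, 4, 3, 2);  13: (8, 0, 4, 1)

Grouping the 13 weights by Ā_17-representative: 3 linkage classes.

[[1, 4, 8, 11, 12], [2, 10, 13], [3, 5, 6, 7, 9]]


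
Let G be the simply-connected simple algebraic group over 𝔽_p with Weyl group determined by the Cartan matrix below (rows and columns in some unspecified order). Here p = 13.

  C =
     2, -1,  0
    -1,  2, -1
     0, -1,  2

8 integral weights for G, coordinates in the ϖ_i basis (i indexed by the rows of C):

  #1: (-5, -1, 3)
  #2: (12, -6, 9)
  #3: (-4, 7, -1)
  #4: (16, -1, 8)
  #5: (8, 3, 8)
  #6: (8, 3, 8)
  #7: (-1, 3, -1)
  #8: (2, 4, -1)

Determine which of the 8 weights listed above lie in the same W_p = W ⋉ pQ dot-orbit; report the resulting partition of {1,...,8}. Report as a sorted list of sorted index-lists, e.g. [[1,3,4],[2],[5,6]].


Cartan matrix: type A_3 (|W|=24); un-permuting the 3 rows.

Ā_13 reps of the 8 weights (A_3, coords as presented):

  1: (0, 4, 0) · 2: (3, 5, 0) · 3: (3, 5, 0) · 4: (0, 4, 0) · 5: (0, 4, 0) · 6: (0, 4, 0) · 7: (0, 4, 0) · 8: (3, 5, 0)

Grouping the 8 weights by Ā_13-representative: 2 linkage classes.

[[1, 4, 5, 6, 7], [2, 3, 8]]


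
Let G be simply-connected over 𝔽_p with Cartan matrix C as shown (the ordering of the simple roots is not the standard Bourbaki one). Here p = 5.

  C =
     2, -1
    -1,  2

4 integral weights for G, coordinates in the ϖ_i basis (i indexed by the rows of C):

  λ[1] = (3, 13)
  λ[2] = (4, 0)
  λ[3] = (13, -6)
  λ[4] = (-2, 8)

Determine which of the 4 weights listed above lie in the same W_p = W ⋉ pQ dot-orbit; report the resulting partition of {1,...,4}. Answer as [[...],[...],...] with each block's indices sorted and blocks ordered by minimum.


C ↔ A_2 under row/col permutation; |W(A_2)| = 6.

W_5-reps of the 4 weights in Ā_5 (same 2-coord order as C):

  [1] (3, 1)
  [2] (4, 0)
  [3] (4, 0)
  [4] (3, 1)

2 distinct reps among the 4 weights ⇒ 2 W_5-linkage classes:

[[1, 4], [2, 3]]


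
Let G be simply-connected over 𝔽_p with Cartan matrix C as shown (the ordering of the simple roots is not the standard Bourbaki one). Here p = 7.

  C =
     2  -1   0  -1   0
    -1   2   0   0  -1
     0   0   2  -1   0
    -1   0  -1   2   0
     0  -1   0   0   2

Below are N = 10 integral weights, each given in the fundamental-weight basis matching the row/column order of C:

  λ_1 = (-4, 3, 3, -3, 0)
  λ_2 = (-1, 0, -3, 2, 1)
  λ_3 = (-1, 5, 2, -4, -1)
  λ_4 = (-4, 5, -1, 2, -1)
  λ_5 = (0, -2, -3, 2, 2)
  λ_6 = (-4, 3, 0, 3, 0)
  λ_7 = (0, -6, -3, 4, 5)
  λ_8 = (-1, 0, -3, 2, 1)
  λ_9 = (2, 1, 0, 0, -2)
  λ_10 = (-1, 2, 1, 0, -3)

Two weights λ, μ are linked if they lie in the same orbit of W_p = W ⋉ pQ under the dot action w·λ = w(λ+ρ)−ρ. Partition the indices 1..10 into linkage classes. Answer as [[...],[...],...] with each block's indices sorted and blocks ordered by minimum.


Type A_5, rank 5, |W|=720; reorder rows/cols to standard.

Each λ_j+ρ reduced to Ā_7; 5-tuples below use C's row order:

  [1] (1, 1, 1, 2, 0);  [2] (0, 1, 2, 1, 2);  [3] (3, 3, 0, 0, 0);  [4] (3, 3, 0, 0, 0);  [5] (0, 1, 2, 1, 2);  [6] (3, 1, 1, 1, 1);  [7] (3, 1, 1, 1, 1);  [8] (0, 1, 2, 1, 2);  [9] (3, 1, 1, 1, 1);  [10] (0, 1, 2, 1, 2)

These 10 weights hit 4 W_7-dot-orbits; sizes (1, 4, 2, 3):

[[1], [2, 5, 8, 10], [3, 4], [6, 7, 9]]


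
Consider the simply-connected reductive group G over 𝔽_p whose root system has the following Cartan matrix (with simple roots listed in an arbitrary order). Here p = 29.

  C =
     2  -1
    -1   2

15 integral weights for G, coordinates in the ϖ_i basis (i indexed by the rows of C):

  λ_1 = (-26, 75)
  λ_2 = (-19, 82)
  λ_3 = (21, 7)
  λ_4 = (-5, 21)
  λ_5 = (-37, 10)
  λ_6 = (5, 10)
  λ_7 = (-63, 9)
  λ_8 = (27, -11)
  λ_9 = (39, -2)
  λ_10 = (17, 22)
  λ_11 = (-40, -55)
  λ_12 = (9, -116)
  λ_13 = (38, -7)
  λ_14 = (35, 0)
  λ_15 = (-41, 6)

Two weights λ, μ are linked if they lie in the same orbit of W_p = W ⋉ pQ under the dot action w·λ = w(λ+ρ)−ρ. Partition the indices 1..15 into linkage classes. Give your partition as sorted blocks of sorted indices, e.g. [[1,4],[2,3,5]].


C ↔ A_2 under row/col permutation; |W(A_2)| = 6.

W_29-reps of the 15 weights in Ā_29 (same 2-coord order as C):

  1: (4, 18);  2: (4, 18);  3: (21, 7);  4: (4, 18);  5: (4, 18);  6: (6, 11);  7: (19, 4);  8: (18, 10);  9: (18, 10);  10: (6, 11);  11: (19, 4);  12: (18, 10);  13: (19, 4);  14: (21, 7);  15: (4, 18)

5 distinct reps among the 15 weights ⇒ 5 W_29-linkage classes:

[[1, 2, 4, 5, 15], [3, 14], [6, 10], [7, 11, 13], [8, 9, 12]]


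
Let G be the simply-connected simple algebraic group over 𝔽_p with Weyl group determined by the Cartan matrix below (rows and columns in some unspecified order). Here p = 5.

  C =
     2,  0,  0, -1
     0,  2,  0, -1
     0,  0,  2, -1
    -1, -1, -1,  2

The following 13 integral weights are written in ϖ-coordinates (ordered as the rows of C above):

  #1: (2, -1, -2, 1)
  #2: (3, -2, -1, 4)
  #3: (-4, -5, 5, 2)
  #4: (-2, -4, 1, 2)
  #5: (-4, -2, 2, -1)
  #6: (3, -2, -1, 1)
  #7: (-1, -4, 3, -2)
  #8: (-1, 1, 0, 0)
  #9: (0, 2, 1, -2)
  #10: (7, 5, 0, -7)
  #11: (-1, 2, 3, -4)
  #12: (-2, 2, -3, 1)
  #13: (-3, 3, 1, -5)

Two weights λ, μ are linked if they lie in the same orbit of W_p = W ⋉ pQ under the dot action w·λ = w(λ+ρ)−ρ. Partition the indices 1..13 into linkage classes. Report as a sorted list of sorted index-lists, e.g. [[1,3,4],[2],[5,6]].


Root system D_4: the 4×4 matrix C matches after relabeling.

Each λ_j+ρ reduced to Ā_5; 4-tuples below use C's row order:

  [1] (3, 0, 1, 0) · [2] (3, 0, 1, 0) · [3] (0, 1, 1, 0) · [4] (0, 2, 1, 1) · [5] (0, 2, 0, 1) · [6] (3, 0, 1, 0) · [7] (3, 0, 1, 0) · [8] (0, 2, 1, 1) · [9] (0, 2, 1, 1) · [10] (0, 2, 1, 1) · [11] (3, 0, 1, 0) · [12] (0, 2, 1, 1) · [13] (0, 2, 0, 1)

Partition of {1..13} into 4 W_5-dot-orbits:

[[1, 2, 6, 7, 11], [3], [4, 8, 9, 10, 12], [5, 13]]


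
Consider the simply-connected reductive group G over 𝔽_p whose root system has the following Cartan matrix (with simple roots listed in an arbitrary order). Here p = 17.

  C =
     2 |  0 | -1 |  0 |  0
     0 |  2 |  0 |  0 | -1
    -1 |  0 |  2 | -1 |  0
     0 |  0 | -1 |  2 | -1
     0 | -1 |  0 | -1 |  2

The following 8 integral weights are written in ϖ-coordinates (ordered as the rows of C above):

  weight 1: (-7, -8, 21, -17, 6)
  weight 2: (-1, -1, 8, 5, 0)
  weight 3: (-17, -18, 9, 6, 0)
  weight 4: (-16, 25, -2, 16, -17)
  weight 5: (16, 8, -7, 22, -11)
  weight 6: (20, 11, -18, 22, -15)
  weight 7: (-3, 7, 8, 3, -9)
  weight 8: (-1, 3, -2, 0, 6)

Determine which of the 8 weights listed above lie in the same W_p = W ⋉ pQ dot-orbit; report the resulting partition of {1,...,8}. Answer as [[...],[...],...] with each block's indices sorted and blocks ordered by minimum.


Dynkin diagram of C (from the 8 off-diagonal −1 entries): A_5.

Ā_17 reps of the 8 weights (A_5, coords as presented):

    λ_1+ρ ↦ (1, 4, 0, 0, 7)
    λ_2+ρ ↦ (0, 0, 9, 6, 1)
    λ_3+ρ ↦ (0, 0, 9, 6, 1)
    λ_4+ρ ↦ (0, 0, 9, 6, 1)
    λ_5+ρ ↦ (1, 4, 0, 0, 7)
    λ_6+ρ ↦ (2, 0, 3, 4, 4)
    λ_7+ρ ↦ (2, 0, 3, 4, 4)
    λ_8+ρ ↦ (1, 4, 0, 0, 7)

Linkage partition of the 8 weights (3 classes, p=17):

[[1, 5, 8], [2, 3, 4], [6, 7]]


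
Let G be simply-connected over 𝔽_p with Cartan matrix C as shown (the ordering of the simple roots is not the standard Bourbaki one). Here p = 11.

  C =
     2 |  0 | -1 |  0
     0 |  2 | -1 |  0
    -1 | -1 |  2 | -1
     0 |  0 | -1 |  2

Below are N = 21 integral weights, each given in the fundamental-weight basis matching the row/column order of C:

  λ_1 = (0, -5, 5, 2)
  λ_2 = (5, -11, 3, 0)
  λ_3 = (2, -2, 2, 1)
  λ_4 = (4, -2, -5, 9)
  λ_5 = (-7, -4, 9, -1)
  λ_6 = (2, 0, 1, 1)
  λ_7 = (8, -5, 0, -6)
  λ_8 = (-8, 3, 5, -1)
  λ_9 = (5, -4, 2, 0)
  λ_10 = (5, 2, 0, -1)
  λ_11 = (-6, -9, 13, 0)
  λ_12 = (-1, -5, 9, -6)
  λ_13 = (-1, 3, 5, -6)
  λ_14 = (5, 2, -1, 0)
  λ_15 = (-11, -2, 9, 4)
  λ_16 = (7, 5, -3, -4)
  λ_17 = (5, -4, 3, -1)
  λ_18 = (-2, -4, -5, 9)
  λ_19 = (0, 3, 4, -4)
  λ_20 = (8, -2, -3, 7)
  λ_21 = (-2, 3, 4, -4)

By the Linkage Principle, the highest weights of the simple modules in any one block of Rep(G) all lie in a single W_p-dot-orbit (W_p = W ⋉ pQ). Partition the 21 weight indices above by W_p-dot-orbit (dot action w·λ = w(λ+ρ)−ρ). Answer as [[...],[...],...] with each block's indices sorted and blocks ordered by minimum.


Root system D_4: the 4×4 matrix C matches after relabeling.

Ā_11 reps of the 21 weights (D_4, coords as presented):

  λ_1 → (1, 4, 1, 3);  λ_2 → (0, 4, 1, 5);  λ_3 → (3, 1, 2, 2);  λ_4 → (0, 4, 1, 5);  λ_5 → (6, 3, 1, 0);  λ_6 → (3, 1, 2, 2);  λ_7 → (1, 4, 1, 3);  λ_8 → (6, 3, 0, 1);  λ_9 → (6, 3, 0, 1);  λ_10 → (6, 3, 1, 0);  λ_11 → (1, 4, 1, 3);  λ_12 → (0, 4, 1, 5);  λ_13 → (0, 4, 1, 5);  λ_14 → (6, 3, 0, 1);  λ_15 → (6, 3, 0, 1);  λ_16 → (3, 1, 2, 2);  λ_17 → (6, 3, 1, 0);  λ_18 → (3, 1, 2, 2);  λ_19 → (1, 4, 1, 3);  λ_20 → (3, 1, 2, 2);  λ_21 → (1, 4, 1, 3)

5 distinct reps among the 21 weights ⇒ 5 W_11-linkage classes:

[[1, 7, 11, 19, 21], [2, 4, 12, 13], [3, 6, 16, 18, 20], [5, 10, 17], [8, 9, 14, 15]]


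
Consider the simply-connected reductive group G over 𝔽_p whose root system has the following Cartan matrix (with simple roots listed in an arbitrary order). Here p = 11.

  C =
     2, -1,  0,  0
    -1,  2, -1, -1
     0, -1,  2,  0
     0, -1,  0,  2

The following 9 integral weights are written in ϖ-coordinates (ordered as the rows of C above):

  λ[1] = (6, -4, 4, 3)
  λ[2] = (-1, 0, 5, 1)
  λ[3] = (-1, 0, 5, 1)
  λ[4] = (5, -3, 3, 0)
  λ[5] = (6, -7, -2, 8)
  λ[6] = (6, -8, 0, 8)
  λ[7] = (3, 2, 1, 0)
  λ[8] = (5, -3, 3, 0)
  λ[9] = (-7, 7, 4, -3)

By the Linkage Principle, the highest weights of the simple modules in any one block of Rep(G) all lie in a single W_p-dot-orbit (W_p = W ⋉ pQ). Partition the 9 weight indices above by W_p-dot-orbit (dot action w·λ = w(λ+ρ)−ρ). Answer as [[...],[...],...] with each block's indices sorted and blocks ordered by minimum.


D_4 Cartan matrix, 4 simple roots permuted; ρ=(1,1,1,1).

Ā_11 reps of the 9 weights (D_4, coords as presented):

  1: (4, 1, 2, 1) · 2: (0, 1, 6, 2) · 3: (0, 1, 6, 2) · 4: (4, 1, 2, 1) · 5: (0, 1, 6, 2) · 6: (0, 1, 6, 2) · 7: (4, 1, 2, 1) · 8: (4, 1, 2, 1) · 9: (4, 2, 3, 0)

Partition of {1..9} into 3 W_11-dot-orbits:

[[1, 4, 7, 8], [2, 3, 5, 6], [9]]


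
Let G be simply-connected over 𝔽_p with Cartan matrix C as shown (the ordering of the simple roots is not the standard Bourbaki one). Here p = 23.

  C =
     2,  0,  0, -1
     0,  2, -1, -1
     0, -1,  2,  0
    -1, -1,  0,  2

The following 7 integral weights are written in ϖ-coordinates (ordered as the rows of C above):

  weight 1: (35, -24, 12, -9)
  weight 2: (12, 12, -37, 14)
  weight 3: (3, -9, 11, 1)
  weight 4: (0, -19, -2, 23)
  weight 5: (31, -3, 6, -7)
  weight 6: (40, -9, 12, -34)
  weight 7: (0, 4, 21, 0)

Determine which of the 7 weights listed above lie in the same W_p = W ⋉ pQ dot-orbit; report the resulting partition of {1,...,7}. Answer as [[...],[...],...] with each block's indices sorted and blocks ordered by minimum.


Dynkin diagram of C (from the 6 off-diagonal −1 entries): A_4.

Ā_23 reps of the 7 weights (A_4, coords as presented):

  [1] (8, 5, 5, 5);  [2] (8, 5, 5, 5);  [3] (2, 2, 4, 4);  [4] (1, 1, 16, 4);  [5] (14, 2, 5, 1);  [6] (8, 5, 5, 5);  [7] (1, 1, 16, 4)

Linkage partition of the 7 weights (4 classes, p=23):

[[1, 2, 6], [3], [4, 7], [5]]


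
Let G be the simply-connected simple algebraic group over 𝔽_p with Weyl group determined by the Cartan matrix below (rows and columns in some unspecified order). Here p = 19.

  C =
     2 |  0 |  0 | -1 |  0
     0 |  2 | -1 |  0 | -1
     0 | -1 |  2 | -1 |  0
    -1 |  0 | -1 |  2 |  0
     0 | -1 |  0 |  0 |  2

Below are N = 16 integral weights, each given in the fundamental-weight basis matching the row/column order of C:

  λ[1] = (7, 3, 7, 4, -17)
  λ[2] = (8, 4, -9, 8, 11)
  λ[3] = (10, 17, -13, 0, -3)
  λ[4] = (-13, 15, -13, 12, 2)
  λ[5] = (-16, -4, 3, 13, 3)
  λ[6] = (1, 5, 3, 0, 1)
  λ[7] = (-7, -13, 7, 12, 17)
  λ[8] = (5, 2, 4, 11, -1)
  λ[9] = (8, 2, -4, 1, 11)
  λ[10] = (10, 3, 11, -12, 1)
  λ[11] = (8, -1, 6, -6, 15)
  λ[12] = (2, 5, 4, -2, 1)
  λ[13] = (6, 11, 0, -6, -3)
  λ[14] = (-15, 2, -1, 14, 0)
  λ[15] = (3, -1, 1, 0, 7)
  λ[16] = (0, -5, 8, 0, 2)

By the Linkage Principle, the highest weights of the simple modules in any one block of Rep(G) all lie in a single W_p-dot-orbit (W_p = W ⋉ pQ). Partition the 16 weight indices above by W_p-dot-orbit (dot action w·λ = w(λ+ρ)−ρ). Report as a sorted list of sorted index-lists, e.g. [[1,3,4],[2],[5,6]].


Root system A_5: the 5×5 matrix C matches after relabeling.

Ā_19 reps of the 16 weights (A_5, coords as presented):

  1: (2, 6, 4, 1, 2) · 2: (1, 3, 5, 1, 1) · 3: (0, 4, 1, 11, 2) · 4: (0, 4, 1, 11, 2) · 5: (14, 3, 0, 1, 1) · 6: (2, 6, 4, 1, 2) · 7: (2, 6, 4, 1, 2) · 8: (0, 4, 1, 11, 2) · 9: (4, 0, 2, 1, 8) · 10: (0, 4, 1, 11, 2) · 11: (4, 0, 2, 1, 8) · 12: (2, 6, 4, 1, 2) · 13: (2, 6, 4, 1, 2) · 14: (14, 3, 0, 1, 1) · 15: (4, 0, 2, 1, 8) · 16: (1, 3, 5, 1, 1)

The 16 indices split into 5 linkage classes (same alcove rep ⇔ same W_19-dot-orbit):

[[1, 6, 7, 12, 13], [2, 16], [3, 4, 8, 10], [5, 14], [9, 11, 15]]


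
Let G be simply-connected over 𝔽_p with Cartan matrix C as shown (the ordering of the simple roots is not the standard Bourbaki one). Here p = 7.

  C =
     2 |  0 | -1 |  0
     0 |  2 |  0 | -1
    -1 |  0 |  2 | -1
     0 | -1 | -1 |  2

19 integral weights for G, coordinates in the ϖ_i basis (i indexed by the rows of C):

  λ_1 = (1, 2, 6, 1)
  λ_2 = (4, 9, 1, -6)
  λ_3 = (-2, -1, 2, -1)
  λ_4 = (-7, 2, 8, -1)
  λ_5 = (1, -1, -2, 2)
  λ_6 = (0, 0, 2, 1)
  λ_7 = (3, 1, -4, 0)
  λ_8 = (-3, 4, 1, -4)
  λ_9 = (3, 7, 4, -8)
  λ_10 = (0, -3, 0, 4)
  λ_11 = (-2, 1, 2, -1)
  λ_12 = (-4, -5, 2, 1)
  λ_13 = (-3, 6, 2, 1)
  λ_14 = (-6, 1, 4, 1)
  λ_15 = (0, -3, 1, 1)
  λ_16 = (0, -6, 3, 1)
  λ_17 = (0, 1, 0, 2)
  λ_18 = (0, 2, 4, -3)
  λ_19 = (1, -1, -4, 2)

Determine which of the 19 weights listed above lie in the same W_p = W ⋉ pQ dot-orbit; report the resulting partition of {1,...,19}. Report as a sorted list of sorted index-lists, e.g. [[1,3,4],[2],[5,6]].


Cartan matrix: type A_4 (|W|=120); un-permuting the 4 rows.

Alcove-folded reps (p=7, 19 weights, presented ϖ-order):

  [1] (3, 0, 0, 2);  [2] (3, 0, 0, 2);  [3] (1, 0, 2, 0);  [4] (1, 0, 1, 2);  [5] (1, 0, 1, 2);  [6] (1, 1, 3, 2);  [7] (1, 0, 1, 2);  [8] (1, 2, 2, 0);  [9] (1, 2, 1, 3);  [10] (1, 2, 1, 3);  [11] (1, 2, 2, 0);  [12] (1, 2, 2, 0);  [13] (1, 2, 2, 0);  [14] (3, 0, 0, 2);  [15] (1, 2, 2, 0);  [16] (1, 2, 1, 3);  [17] (1, 2, 1, 3);  [18] (1, 1, 3, 2);  [19] (1, 0, 2, 0)

Partition of {1..19} into 6 W_7-dot-orbits:

[[1, 2, 14], [3, 19], [4, 5, 7], [6, 18], [8, 11, 12, 13, 15], [9, 10, 16, 17]]


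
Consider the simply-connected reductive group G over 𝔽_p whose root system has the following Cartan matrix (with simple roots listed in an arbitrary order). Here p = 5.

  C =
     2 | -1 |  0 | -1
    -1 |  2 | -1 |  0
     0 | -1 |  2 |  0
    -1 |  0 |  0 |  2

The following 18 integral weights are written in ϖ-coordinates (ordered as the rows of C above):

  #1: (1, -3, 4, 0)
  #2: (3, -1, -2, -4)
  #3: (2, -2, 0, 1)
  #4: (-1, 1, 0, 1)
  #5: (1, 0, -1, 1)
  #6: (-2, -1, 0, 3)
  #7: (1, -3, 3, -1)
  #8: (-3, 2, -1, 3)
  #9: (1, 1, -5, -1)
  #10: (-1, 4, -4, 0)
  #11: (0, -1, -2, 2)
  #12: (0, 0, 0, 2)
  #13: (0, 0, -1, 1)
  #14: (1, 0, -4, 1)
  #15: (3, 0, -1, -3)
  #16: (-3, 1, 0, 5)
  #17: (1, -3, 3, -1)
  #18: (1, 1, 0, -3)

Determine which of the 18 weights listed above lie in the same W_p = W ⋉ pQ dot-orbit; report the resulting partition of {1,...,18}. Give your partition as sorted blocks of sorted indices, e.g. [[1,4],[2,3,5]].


Dynkin diagram of C (from the 6 off-diagonal −1 entries): A_4.

Each λ_j+ρ reduced to Ā_5; 4-tuples below use C's row order:

  λ_1+ρ ↦ (0, 2, 2, 0) · λ_2+ρ ↦ (0, 1, 0, 3) · λ_3+ρ ↦ (2, 1, 0, 2) · λ_4+ρ ↦ (0, 2, 1, 2) · λ_5+ρ ↦ (2, 1, 0, 2) · λ_6+ρ ↦ (0, 1, 0, 3) · λ_7+ρ ↦ (0, 2, 2, 0) · λ_8+ρ ↦ (2, 1, 0, 2) · λ_9+ρ ↦ (0, 2, 2, 0) · λ_10+ρ ↦ (0, 2, 2, 0) · λ_11+ρ ↦ (0, 1, 0, 3) · λ_12+ρ ↦ (1, 1, 0, 2) · λ_13+ρ ↦ (1, 1, 0, 2) · λ_14+ρ ↦ (0, 2, 1, 2) · λ_15+ρ ↦ (2, 1, 0, 2) · λ_16+ρ ↦ (1, 1, 0, 2) · λ_17+ρ ↦ (0, 2, 2, 0) · λ_18+ρ ↦ (0, 2, 1, 2)

Grouping the 18 weights by Ā_5-representative: 5 linkage classes.

[[1, 7, 9, 10, 17], [2, 6, 11], [3, 5, 8, 15], [4, 14, 18], [12, 13, 16]]


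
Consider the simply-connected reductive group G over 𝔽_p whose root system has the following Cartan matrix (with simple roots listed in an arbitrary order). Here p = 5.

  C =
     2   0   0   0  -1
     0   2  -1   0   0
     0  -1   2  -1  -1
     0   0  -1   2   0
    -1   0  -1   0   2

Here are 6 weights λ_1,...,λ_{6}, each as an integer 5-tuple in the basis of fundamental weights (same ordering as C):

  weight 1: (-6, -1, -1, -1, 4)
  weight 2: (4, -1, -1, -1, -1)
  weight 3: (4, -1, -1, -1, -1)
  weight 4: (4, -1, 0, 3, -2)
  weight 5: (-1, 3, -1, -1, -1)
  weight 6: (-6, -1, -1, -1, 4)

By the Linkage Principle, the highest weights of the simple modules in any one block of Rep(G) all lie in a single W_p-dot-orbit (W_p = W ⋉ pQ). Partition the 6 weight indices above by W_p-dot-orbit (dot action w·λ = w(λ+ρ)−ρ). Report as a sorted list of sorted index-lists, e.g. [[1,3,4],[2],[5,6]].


Root system D_5: the 5×5 matrix C matches after relabeling.

Ā_5 reps of the 6 weights (D_5, coords as presented):

    [1] (5, 0, 0, 0, 0)
    [2] (5, 0, 0, 0, 0)
    [3] (5, 0, 0, 0, 0)
    [4] (0, 4, 0, 0, 0)
    [5] (0, 4, 0, 0, 0)
    [6] (5, 0, 0, 0, 0)

Partition of {1..6} into 2 W_5-dot-orbits:

[[1, 2, 3, 6], [4, 5]]


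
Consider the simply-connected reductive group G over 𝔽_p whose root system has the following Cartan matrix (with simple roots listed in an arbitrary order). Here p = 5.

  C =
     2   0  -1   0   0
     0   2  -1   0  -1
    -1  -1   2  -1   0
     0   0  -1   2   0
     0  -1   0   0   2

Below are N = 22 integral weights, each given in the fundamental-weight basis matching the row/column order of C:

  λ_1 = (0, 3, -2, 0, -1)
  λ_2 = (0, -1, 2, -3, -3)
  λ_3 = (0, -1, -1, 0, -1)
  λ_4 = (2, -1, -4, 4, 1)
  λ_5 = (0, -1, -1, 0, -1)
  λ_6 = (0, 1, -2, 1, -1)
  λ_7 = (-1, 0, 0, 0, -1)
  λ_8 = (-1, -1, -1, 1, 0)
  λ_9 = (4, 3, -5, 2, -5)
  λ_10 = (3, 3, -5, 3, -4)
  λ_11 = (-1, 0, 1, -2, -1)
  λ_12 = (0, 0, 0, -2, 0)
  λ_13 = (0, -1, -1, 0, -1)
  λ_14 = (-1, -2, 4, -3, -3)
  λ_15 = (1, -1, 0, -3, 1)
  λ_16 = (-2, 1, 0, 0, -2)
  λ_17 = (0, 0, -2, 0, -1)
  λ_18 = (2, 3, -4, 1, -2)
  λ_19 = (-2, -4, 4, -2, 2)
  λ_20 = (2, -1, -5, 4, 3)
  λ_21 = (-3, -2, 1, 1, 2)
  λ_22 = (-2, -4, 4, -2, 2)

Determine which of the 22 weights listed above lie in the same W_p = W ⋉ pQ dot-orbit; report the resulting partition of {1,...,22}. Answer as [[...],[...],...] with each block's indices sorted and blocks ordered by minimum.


D_5 Cartan matrix, 5 simple roots permuted; ρ=(1,1,1,1,1).

λ_j+ρ reflected into Ā_5 (⟨·,θ^∨⟩≤5); 5-tuples as given:

  λ_1+ρ ↦ (0, 0, 1, 0, 0);  λ_2+ρ ↦ (0, 1, 1, 1, 0);  λ_3+ρ ↦ (1, 0, 0, 1, 0);  λ_4+ρ ↦ (0, 0, 0, 2, 1);  λ_5+ρ ↦ (1, 0, 0, 1, 0);  λ_6+ρ ↦ (0, 1, 1, 1, 0);  λ_7+ρ ↦ (0, 1, 1, 1, 0);  λ_8+ρ ↦ (0, 0, 0, 2, 1);  λ_9+ρ ↦ (0, 0, 1, 0, 0);  λ_10+ρ ↦ (0, 0, 1, 0, 0);  λ_11+ρ ↦ (0, 1, 1, 1, 0);  λ_12+ρ ↦ (1, 1, 0, 1, 1);  λ_13+ρ ↦ (1, 0, 0, 1, 0);  λ_14+ρ ↦ (0, 0, 0, 2, 1);  λ_15+ρ ↦ (1, 1, 0, 1, 1);  λ_16+ρ ↦ (1, 1, 0, 1, 1);  λ_17+ρ ↦ (0, 0, 1, 0, 0);  λ_18+ρ ↦ (0, 1, 1, 1, 0);  λ_19+ρ ↦ (1, 0, 0, 1, 0);  λ_20+ρ ↦ (0, 0, 1, 0, 0);  λ_21+ρ ↦ (1, 1, 0, 1, 1);  λ_22+ρ ↦ (1, 0, 0, 1, 0)

Partition of {1..22} into 5 W_5-dot-orbits:

[[1, 9, 10, 17, 20], [2, 6, 7, 11, 18], [3, 5, 13, 19, 22], [4, 8, 14], [12, 15, 16, 21]]


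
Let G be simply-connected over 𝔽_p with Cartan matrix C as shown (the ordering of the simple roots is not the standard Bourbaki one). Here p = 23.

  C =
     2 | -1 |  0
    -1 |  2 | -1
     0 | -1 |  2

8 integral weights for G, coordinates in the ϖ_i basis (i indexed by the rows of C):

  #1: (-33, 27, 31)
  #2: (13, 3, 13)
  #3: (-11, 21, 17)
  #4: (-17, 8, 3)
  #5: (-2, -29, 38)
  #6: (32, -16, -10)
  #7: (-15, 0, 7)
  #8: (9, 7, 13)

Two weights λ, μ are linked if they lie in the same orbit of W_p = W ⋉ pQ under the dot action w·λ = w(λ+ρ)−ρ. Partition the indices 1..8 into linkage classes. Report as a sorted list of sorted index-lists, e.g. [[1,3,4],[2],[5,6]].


Root system A_3: the 3×3 matrix C matches after relabeling.

Folding the 8 weights λ_j+ρ into Ā_23 (reps in the given 3-coord order):

  λ_1 → (5, 4, 5)
  λ_2 → (5, 4, 5)
  λ_3 → (7, 5, 1)
  λ_4 → (9, 4, 3)
  λ_5 → (7, 5, 1)
  λ_6 → (1, 8, 5)
  λ_7 → (1, 8, 5)
  λ_8 → (1, 8, 5)

These 8 weights hit 4 W_23-dot-orbits; sizes (2, 2, 1, 3):

[[1, 2], [3, 5], [4], [6, 7, 8]]


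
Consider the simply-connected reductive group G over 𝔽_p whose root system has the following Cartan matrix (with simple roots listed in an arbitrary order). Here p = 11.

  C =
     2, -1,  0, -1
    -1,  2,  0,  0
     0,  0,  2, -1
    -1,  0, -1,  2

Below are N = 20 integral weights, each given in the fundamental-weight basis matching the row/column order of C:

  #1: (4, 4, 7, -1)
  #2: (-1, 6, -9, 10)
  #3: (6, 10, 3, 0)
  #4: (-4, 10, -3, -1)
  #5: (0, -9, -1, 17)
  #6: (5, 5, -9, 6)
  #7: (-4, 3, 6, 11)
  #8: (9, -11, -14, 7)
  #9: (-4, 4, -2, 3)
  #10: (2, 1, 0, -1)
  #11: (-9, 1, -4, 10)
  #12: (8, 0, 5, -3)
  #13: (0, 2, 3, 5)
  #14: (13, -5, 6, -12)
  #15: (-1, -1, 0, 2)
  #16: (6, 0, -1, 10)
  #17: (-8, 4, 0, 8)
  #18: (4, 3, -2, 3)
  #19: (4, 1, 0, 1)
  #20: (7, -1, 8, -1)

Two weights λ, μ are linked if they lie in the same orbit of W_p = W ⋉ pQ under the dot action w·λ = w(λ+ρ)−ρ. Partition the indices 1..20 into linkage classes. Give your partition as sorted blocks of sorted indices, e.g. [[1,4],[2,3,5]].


Type A_4, rank 4, |W|=120; reorder rows/cols to standard.

Ā_11 reps of the 20 weights (A_4, coords as presented):

  [1] (3, 2, 1, 0)
  [2] (0, 0, 1, 3)
  [3] (1, 0, 1, 6)
  [4] (2, 6, 3, 0)
  [5] (0, 0, 1, 3)
  [6] (3, 2, 1, 0)
  [7] (5, 2, 1, 2)
  [8] (3, 2, 1, 0)
  [9] (3, 2, 1, 0)
  [10] (3, 2, 1, 0)
  [11] (2, 6, 3, 0)
  [12] (5, 2, 1, 2)
  [13] (1, 0, 1, 6)
  [14] (1, 0, 1, 6)
  [15] (0, 0, 1, 3)
  [16] (0, 0, 1, 3)
  [17] (5, 2, 1, 2)
  [18] (5, 2, 1, 2)
  [19] (5, 2, 1, 2)
  [20] (2, 6, 3, 0)

These 20 weights hit 5 W_11-dot-orbits; sizes (5, 4, 3, 3, 5):

[[1, 6, 8, 9, 10], [2, 5, 15, 16], [3, 13, 14], [4, 11, 20], [7, 12, 17, 18, 19]]
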